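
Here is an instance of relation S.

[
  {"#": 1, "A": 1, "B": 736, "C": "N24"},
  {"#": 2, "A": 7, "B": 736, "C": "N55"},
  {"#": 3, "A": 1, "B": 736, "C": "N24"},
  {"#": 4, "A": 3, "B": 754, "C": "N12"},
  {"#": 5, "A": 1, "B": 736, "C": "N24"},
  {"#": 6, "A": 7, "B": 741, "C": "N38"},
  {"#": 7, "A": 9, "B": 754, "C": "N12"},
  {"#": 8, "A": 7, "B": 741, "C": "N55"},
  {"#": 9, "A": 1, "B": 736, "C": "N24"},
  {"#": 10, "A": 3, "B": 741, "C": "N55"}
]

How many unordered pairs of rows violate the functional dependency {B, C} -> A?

2

(B=736, C=N24): all 4 rows agree on A — 0 pairs.
(B=754, C=N12): violating pairs (4,7) — 1 pair.
(B=741, C=N55): violating pairs (8,10) — 1 pair.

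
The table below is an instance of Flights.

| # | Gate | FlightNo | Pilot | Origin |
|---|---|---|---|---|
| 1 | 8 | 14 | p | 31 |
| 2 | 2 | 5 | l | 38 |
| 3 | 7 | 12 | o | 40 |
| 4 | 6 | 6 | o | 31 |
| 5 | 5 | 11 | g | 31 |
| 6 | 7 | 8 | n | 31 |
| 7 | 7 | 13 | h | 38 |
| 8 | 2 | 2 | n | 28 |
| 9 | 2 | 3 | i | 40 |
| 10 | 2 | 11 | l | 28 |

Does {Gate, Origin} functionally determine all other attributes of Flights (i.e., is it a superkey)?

No

Rows 8 and 10 have the same {Gate, Origin} value (Gate=2, Origin=28) but are distinct tuples, so {Gate, Origin} does not determine every attribute — not a superkey.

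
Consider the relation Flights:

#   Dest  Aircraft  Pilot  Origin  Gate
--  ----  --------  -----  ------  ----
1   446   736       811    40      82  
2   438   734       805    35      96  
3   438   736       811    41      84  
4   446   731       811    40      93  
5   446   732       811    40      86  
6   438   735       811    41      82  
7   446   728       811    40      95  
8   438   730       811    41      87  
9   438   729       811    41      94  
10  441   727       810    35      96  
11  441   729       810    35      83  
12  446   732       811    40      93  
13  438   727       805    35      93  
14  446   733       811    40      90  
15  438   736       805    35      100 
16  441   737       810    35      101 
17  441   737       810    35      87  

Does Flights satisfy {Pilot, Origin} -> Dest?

(Pilot=811, Origin=40): rows 1, 4, 5, 7, 12, 14 → Dest = 446, 446, 446, 446, 446, 446 ✓
(Pilot=805, Origin=35): rows 2, 13, 15 → Dest = 438, 438, 438 ✓
(Pilot=811, Origin=41): rows 3, 6, 8, 9 → Dest = 438, 438, 438, 438 ✓
(Pilot=810, Origin=35): rows 10, 11, 16, 17 → Dest = 441, 441, 441, 441 ✓
Every {Pilot, Origin} value is associated with a single Dest value, so {Pilot, Origin} -> Dest holds.

Yes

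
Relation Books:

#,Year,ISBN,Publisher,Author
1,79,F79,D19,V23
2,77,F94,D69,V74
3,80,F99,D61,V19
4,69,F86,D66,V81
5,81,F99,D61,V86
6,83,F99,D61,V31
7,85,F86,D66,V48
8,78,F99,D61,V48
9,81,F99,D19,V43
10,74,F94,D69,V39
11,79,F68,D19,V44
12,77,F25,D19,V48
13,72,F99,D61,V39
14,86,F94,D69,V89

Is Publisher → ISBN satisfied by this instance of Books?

Publisher=D19: rows 1, 9, 11, 12 → ISBN takes values {F79, F99, F68, F25} — violation
Publisher=D69: rows 2, 10, 14 → ISBN = F94, F94, F94 ✓
Publisher=D61: rows 3, 5, 6, 8, 13 → ISBN = F99, F99, F99, F99, F99 ✓
Publisher=D66: rows 4, 7 → ISBN = F86, F86 ✓
Two rows agree on Publisher but differ on ISBN, so Publisher → ISBN does not hold.

No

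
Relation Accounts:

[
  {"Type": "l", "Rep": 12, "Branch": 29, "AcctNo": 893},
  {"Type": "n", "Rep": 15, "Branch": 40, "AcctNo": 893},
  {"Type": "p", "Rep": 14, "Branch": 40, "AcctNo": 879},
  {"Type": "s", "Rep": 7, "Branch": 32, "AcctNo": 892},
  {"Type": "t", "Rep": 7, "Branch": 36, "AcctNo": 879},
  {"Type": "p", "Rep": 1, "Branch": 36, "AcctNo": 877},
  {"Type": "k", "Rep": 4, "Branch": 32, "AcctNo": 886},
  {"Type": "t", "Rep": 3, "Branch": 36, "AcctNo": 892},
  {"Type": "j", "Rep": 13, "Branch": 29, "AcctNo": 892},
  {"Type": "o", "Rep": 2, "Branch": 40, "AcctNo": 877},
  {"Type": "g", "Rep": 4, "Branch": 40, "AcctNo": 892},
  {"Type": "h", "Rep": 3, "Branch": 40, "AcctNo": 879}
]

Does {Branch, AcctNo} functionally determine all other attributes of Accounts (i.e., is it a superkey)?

Two distinct rows share (Branch=40, AcctNo=879), so {Branch, AcctNo} does not determine every attribute — not a superkey.

No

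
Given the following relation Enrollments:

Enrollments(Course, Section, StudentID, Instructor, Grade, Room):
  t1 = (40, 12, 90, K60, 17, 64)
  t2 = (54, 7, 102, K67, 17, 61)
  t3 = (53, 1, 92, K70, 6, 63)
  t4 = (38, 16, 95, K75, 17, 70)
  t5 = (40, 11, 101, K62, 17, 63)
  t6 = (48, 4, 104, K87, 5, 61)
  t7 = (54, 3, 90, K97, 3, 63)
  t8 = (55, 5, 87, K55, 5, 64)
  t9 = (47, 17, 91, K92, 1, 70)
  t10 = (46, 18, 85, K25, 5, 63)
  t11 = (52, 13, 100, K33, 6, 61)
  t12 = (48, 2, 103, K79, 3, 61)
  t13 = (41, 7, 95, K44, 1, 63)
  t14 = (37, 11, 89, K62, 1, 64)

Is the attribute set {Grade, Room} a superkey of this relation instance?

Yes

All 14 rows have distinct {Grade, Room} values, so {Grade, Room} → (all attributes) holds and {Grade, Room} is a superkey.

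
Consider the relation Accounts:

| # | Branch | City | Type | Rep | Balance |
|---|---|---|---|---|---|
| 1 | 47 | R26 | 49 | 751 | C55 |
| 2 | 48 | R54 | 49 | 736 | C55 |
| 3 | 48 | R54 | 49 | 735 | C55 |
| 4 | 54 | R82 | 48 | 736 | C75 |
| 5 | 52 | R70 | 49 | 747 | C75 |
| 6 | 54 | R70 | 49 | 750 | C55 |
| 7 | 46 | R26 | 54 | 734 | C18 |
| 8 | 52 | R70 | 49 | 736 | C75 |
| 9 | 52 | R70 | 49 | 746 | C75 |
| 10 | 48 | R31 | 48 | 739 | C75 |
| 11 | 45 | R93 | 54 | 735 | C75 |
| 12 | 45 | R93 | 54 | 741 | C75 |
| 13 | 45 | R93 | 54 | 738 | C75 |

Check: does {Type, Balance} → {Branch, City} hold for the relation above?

No

(Type=49, Balance=C55): rows 1, 2, 3, 6 → {Branch,City} takes values {(47, R26), (48, R54), (54, R70)} — violation
(Type=48, Balance=C75): rows 4, 10 → {Branch,City} takes values {(54, R82), (48, R31)} — violation
(Type=49, Balance=C75): rows 5, 8, 9 → {Branch,City} = (52, R70), (52, R70), (52, R70) ✓
(Type=54, Balance=C18): row 7 → {Branch,City} = (46, R26) ✓
(Type=54, Balance=C75): rows 11, 12, 13 → {Branch,City} = (45, R93), (45, R93), (45, R93) ✓
Two rows agree on {Type, Balance} but differ on {Branch, City}, so {Type, Balance} → {Branch, City} does not hold.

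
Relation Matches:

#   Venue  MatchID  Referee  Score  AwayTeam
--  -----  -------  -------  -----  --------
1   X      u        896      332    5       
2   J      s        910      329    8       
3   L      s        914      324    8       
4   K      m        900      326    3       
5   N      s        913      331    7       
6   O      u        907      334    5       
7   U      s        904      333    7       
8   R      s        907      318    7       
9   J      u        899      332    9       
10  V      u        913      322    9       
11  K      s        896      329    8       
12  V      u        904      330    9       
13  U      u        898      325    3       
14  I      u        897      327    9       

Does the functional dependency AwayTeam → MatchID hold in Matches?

AwayTeam=5: rows 1, 6 → MatchID = u, u ✓
AwayTeam=8: rows 2, 3, 11 → MatchID = s, s, s ✓
AwayTeam=3: rows 4, 13 → MatchID takes values {m, u} — violation
AwayTeam=7: rows 5, 7, 8 → MatchID = s, s, s ✓
AwayTeam=9: rows 9, 10, 12, 14 → MatchID = u, u, u, u ✓
Two rows agree on AwayTeam but differ on MatchID, so AwayTeam → MatchID does not hold.

No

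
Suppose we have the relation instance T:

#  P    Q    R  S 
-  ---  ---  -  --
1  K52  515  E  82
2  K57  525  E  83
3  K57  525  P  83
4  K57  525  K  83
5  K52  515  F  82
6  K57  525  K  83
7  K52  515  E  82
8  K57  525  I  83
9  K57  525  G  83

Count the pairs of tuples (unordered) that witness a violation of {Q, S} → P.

0

(Q=515, S=82): all 3 rows agree on P — 0 pairs.
(Q=525, S=83): all 6 rows agree on P — 0 pairs.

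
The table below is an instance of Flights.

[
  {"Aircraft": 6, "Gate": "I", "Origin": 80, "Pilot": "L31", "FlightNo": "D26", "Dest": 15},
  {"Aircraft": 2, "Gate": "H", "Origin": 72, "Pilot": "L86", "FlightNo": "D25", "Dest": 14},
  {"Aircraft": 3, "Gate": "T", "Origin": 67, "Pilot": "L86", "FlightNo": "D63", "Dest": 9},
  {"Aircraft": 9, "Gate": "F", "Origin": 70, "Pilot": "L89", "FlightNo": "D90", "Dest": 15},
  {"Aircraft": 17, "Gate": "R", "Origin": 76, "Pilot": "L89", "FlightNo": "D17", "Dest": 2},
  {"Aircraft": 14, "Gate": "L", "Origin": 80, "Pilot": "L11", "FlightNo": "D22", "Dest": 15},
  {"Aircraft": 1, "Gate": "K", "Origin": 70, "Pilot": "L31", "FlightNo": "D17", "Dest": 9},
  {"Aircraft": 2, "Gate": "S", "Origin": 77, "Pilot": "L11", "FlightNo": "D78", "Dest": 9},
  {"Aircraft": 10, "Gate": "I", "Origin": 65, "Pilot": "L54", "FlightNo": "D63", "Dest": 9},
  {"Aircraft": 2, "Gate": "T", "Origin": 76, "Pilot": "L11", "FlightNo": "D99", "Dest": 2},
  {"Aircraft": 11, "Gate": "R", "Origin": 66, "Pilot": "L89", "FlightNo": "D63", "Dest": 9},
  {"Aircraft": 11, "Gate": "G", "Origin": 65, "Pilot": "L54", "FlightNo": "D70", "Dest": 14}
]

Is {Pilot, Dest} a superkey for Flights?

Yes

All 12 rows have distinct {Pilot, Dest} values, so {Pilot, Dest} → (all attributes) holds and {Pilot, Dest} is a superkey.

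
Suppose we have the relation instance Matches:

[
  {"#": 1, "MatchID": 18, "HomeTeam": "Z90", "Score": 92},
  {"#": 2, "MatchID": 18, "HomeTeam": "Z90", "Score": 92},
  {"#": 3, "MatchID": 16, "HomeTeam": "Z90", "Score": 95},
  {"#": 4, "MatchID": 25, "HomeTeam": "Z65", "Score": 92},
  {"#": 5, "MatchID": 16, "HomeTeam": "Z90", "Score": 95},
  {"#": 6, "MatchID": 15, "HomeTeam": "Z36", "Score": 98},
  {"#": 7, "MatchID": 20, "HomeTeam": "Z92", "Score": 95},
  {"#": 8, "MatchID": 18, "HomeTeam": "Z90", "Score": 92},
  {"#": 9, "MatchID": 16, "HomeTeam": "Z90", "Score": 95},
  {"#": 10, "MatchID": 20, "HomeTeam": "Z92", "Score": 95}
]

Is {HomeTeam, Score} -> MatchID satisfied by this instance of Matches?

Yes

(HomeTeam=Z90, Score=92): rows 1, 2, 8 → MatchID = 18, 18, 18 ✓
(HomeTeam=Z90, Score=95): rows 3, 5, 9 → MatchID = 16, 16, 16 ✓
(HomeTeam=Z65, Score=92): row 4 → MatchID = 25 ✓
(HomeTeam=Z36, Score=98): row 6 → MatchID = 15 ✓
(HomeTeam=Z92, Score=95): rows 7, 10 → MatchID = 20, 20 ✓
Every {HomeTeam, Score} value is associated with a single MatchID value, so {HomeTeam, Score} -> MatchID holds.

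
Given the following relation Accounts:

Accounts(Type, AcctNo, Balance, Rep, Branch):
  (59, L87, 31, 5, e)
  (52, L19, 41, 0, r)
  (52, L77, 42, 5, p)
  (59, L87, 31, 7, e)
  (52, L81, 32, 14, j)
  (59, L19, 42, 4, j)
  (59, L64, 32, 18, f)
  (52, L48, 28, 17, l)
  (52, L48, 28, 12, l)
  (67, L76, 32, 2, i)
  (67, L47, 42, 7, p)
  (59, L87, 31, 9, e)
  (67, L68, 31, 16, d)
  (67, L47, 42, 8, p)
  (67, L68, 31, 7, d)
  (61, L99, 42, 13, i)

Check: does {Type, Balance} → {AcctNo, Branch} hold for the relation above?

Yes

(Type=59, Balance=31): 3 rows → {AcctNo,Branch} = (L87, e), (L87, e), (L87, e) ✓
(Type=52, Balance=41): 1 row → {AcctNo,Branch} = (L19, r) ✓
(Type=52, Balance=42): 1 row → {AcctNo,Branch} = (L77, p) ✓
(Type=52, Balance=32): 1 row → {AcctNo,Branch} = (L81, j) ✓
(Type=59, Balance=42): 1 row → {AcctNo,Branch} = (L19, j) ✓
(Type=59, Balance=32): 1 row → {AcctNo,Branch} = (L64, f) ✓
(Type=52, Balance=28): 2 rows → {AcctNo,Branch} = (L48, l), (L48, l) ✓
(Type=67, Balance=32): 1 row → {AcctNo,Branch} = (L76, i) ✓
(Type=67, Balance=42): 2 rows → {AcctNo,Branch} = (L47, p), (L47, p) ✓
(Type=67, Balance=31): 2 rows → {AcctNo,Branch} = (L68, d), (L68, d) ✓
(Type=61, Balance=42): 1 row → {AcctNo,Branch} = (L99, i) ✓
Every {Type, Balance} value is associated with a single {AcctNo, Branch} value, so {Type, Balance} → {AcctNo, Branch} holds.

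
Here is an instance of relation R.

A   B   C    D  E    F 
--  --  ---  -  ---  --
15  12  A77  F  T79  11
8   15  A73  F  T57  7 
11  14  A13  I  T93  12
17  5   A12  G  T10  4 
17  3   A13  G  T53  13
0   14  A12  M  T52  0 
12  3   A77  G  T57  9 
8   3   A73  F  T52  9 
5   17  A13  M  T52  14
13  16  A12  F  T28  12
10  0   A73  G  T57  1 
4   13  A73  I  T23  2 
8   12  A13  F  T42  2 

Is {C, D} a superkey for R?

Two distinct rows share (C=A73, D=F), so {C, D} does not determine every attribute — not a superkey.

No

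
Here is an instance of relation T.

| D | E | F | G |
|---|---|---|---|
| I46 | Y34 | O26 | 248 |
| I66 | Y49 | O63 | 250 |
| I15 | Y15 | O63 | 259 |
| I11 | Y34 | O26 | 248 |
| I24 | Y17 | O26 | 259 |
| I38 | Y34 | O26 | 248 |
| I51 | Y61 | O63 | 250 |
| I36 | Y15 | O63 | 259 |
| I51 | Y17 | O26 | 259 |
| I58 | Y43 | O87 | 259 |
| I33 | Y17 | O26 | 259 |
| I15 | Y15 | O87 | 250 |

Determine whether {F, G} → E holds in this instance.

(F=O26, G=248): 3 rows → E = Y34, Y34, Y34 ✓
(F=O63, G=250): 2 rows → E takes values {Y49, Y61} — violation
(F=O63, G=259): 2 rows → E = Y15, Y15 ✓
(F=O26, G=259): 3 rows → E = Y17, Y17, Y17 ✓
(F=O87, G=259): 1 row → E = Y43 ✓
(F=O87, G=250): 1 row → E = Y15 ✓
Two rows agree on {F, G} but differ on E, so {F, G} → E does not hold.

No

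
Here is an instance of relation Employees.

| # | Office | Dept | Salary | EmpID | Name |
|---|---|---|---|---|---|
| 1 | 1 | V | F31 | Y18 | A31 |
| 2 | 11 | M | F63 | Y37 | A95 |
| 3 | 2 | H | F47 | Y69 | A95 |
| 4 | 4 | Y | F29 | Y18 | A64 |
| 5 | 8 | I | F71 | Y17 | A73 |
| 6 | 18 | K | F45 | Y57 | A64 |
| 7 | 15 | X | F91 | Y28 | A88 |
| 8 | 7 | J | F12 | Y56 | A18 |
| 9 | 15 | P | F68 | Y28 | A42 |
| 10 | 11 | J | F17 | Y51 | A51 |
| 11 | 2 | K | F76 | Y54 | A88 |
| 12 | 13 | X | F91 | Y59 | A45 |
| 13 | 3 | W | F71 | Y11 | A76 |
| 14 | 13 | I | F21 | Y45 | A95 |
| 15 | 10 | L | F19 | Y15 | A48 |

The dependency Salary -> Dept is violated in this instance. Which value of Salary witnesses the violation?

Salary=F31: row 1 → Dept = V ✓
Salary=F63: row 2 → Dept = M ✓
Salary=F47: row 3 → Dept = H ✓
Salary=F29: row 4 → Dept = Y ✓
Salary=F71: rows 5, 13 → Dept takes values {I, W} — violation
Salary=F45: row 6 → Dept = K ✓
Salary=F91: rows 7, 12 → Dept = X, X ✓
Salary=F12: row 8 → Dept = J ✓
Salary=F68: row 9 → Dept = P ✓
Salary=F17: row 10 → Dept = J ✓
Salary=F76: row 11 → Dept = K ✓
Salary=F21: row 14 → Dept = I ✓
Salary=F19: row 15 → Dept = L ✓
The only Salary value with inconsistent Dept is Salary=F71.

F71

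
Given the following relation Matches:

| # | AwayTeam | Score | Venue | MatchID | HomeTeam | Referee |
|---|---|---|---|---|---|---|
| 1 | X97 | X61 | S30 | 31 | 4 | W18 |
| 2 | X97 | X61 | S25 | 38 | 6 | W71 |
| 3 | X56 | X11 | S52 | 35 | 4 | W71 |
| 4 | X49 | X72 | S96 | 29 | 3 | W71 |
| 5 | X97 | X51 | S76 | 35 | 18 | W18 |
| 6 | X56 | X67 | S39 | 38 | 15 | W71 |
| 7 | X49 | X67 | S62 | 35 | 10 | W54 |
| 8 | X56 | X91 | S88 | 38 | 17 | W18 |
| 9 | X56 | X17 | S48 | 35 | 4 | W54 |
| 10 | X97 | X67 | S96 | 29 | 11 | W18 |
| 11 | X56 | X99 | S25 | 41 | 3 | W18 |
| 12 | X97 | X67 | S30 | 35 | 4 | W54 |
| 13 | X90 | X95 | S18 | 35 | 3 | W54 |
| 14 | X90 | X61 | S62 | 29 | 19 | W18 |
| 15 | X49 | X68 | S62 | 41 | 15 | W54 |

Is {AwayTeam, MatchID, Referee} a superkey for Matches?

Yes

All 15 rows have distinct {AwayTeam, MatchID, Referee} values, so {AwayTeam, MatchID, Referee} → (all attributes) holds and {AwayTeam, MatchID, Referee} is a superkey.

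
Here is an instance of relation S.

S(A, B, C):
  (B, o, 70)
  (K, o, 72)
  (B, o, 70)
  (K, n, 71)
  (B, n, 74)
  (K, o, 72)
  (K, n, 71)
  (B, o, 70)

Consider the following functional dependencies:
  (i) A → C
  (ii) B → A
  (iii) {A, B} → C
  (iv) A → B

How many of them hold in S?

(i) A → C: A=B: 4 rows → C takes values {70, 74} — violation; A=K: 4 rows → C takes values {72, 71} — violation — fails.
(ii) B → A: B=o: 5 rows → A takes values {B, K} — violation; B=n: 3 rows → A takes values {K, B} — violation — fails.
(iii) {A, B} → C: every LHS value maps to a single RHS value — holds.
(iv) A → B: A=B: 4 rows → B takes values {o, n} — violation; A=K: 4 rows → B takes values {o, n} — violation — fails.
1 of the 4 dependencies holds.

1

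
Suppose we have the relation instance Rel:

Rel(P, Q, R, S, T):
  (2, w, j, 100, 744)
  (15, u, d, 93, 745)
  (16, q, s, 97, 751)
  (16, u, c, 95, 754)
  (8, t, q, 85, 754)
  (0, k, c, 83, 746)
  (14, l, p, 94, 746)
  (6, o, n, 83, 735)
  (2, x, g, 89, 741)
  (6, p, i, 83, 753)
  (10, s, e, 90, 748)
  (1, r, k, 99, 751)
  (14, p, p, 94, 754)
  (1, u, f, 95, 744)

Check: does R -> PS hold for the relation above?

R=j: 1 row → {P,S} = (2, 100) ✓
R=d: 1 row → {P,S} = (15, 93) ✓
R=s: 1 row → {P,S} = (16, 97) ✓
R=c: 2 rows → {P,S} takes values {(16, 95), (0, 83)} — violation
R=q: 1 row → {P,S} = (8, 85) ✓
R=p: 2 rows → {P,S} = (14, 94), (14, 94) ✓
R=n: 1 row → {P,S} = (6, 83) ✓
R=g: 1 row → {P,S} = (2, 89) ✓
R=i: 1 row → {P,S} = (6, 83) ✓
R=e: 1 row → {P,S} = (10, 90) ✓
R=k: 1 row → {P,S} = (1, 99) ✓
R=f: 1 row → {P,S} = (1, 95) ✓
Two rows agree on R but differ on PS, so R -> PS does not hold.

No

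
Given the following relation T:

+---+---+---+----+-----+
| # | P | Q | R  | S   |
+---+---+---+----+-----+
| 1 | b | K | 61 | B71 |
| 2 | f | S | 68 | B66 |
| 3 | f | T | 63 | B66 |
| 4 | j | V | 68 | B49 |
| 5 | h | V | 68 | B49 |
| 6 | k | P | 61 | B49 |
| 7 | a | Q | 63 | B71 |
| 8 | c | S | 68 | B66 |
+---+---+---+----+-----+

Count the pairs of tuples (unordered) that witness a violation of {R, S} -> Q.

0

(R=68, S=B66): all 2 rows agree on Q — 0 pairs.
(R=68, S=B49): all 2 rows agree on Q — 0 pairs.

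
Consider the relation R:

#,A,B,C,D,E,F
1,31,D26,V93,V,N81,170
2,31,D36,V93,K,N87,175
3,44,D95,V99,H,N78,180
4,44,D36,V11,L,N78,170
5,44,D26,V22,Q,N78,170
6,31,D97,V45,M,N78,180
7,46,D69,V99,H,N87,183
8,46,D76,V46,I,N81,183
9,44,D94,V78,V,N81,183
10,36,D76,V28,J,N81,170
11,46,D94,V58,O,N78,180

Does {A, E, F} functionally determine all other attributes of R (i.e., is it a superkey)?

No

Rows 4 and 5 have the same {A, E, F} value (A=44, E=N78, F=170) but are distinct tuples, so {A, E, F} does not determine every attribute — not a superkey.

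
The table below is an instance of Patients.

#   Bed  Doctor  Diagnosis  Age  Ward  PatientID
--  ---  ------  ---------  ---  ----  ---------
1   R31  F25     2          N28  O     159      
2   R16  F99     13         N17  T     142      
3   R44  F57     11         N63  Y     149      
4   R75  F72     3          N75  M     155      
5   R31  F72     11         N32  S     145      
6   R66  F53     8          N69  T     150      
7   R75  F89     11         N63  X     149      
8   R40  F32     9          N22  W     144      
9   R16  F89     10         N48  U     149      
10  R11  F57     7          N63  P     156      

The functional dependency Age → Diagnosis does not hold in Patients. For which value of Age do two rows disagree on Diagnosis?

N63

Age=N28: row 1 → Diagnosis = 2 ✓
Age=N17: row 2 → Diagnosis = 13 ✓
Age=N63: rows 3, 7, 10 → Diagnosis takes values {11, 7} — violation
Age=N75: row 4 → Diagnosis = 3 ✓
Age=N32: row 5 → Diagnosis = 11 ✓
Age=N69: row 6 → Diagnosis = 8 ✓
Age=N22: row 8 → Diagnosis = 9 ✓
Age=N48: row 9 → Diagnosis = 10 ✓
The only Age value with inconsistent Diagnosis is Age=N63.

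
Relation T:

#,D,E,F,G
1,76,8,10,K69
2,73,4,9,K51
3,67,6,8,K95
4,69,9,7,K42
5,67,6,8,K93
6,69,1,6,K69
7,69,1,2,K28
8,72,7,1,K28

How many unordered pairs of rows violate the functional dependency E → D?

E=6: all 2 rows agree on D — 0 pairs.
E=1: all 2 rows agree on D — 0 pairs.

0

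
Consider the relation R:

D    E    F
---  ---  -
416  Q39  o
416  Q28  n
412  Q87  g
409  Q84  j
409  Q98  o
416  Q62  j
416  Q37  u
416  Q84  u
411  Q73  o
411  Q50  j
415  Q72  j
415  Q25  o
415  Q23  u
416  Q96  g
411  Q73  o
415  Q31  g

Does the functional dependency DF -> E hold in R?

No

(D=416, F=o): 1 row → E = Q39 ✓
(D=416, F=n): 1 row → E = Q28 ✓
(D=412, F=g): 1 row → E = Q87 ✓
(D=409, F=j): 1 row → E = Q84 ✓
(D=409, F=o): 1 row → E = Q98 ✓
(D=416, F=j): 1 row → E = Q62 ✓
(D=416, F=u): 2 rows → E takes values {Q37, Q84} — violation
(D=411, F=o): 2 rows → E = Q73, Q73 ✓
(D=411, F=j): 1 row → E = Q50 ✓
(D=415, F=j): 1 row → E = Q72 ✓
(D=415, F=o): 1 row → E = Q25 ✓
(D=415, F=u): 1 row → E = Q23 ✓
(D=416, F=g): 1 row → E = Q96 ✓
(D=415, F=g): 1 row → E = Q31 ✓
Two rows agree on DF but differ on E, so DF -> E does not hold.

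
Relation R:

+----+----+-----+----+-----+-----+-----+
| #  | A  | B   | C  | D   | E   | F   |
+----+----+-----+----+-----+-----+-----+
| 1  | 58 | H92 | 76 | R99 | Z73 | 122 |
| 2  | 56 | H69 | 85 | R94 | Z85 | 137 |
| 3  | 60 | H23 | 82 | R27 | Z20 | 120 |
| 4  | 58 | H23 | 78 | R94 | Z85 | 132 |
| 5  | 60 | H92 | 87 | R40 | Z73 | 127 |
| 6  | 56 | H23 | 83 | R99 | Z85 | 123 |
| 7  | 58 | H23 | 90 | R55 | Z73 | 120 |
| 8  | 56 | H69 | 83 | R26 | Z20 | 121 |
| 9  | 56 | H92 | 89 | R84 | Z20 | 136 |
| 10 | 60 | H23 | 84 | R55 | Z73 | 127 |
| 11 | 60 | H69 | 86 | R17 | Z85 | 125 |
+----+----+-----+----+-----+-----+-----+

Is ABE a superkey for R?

Yes

All 11 rows have distinct ABE values, so ABE → (all attributes) holds and ABE is a superkey.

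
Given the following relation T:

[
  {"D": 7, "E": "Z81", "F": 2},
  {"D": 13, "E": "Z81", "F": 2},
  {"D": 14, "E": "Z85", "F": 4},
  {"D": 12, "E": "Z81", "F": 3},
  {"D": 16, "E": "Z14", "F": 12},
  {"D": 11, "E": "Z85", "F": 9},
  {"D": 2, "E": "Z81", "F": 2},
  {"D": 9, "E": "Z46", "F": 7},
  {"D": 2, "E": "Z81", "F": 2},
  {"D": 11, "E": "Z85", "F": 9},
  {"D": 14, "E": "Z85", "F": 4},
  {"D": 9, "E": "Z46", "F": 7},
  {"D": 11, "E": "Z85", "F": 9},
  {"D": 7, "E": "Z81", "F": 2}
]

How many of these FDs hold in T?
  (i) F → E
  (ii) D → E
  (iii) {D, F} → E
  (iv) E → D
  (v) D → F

(i) F → E: every LHS value maps to a single RHS value — holds.
(ii) D → E: every LHS value maps to a single RHS value — holds.
(iii) {D, F} → E: every LHS value maps to a single RHS value — holds.
(iv) E → D: E=Z81: 6 rows → D takes values {7, 13, 12, 2} — violation; E=Z85: 5 rows → D takes values {14, 11} — violation — fails.
(v) D → F: every LHS value maps to a single RHS value — holds.
4 of the 5 dependencies hold.

4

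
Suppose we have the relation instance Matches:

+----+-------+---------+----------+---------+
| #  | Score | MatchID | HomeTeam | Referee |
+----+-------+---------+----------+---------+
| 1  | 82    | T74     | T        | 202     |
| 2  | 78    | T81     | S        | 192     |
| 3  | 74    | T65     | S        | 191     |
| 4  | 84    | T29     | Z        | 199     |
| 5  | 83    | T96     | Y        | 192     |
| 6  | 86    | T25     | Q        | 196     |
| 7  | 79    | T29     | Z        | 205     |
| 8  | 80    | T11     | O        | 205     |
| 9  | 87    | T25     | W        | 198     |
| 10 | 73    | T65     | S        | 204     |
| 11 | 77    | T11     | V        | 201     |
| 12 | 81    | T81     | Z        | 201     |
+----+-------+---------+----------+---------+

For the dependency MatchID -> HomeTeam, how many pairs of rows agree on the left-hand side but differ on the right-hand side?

MatchID=T81: violating pairs (2,12) — 1 pair.
MatchID=T65: all 2 rows agree on HomeTeam — 0 pairs.
MatchID=T29: all 2 rows agree on HomeTeam — 0 pairs.
MatchID=T25: violating pairs (6,9) — 1 pair.
MatchID=T11: violating pairs (8,11) — 1 pair.

3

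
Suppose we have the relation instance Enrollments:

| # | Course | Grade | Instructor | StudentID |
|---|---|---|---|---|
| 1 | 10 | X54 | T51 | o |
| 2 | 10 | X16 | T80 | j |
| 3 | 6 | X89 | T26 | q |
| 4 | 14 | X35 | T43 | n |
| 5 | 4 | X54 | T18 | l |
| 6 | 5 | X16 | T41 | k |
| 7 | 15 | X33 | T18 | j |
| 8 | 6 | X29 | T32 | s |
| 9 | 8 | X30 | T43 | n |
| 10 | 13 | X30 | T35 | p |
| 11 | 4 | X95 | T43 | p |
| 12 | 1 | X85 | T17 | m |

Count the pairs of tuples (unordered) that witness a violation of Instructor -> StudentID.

3

Instructor=T43: violating pairs (4,11), (9,11) — 2 pairs.
Instructor=T18: violating pairs (5,7) — 1 pair.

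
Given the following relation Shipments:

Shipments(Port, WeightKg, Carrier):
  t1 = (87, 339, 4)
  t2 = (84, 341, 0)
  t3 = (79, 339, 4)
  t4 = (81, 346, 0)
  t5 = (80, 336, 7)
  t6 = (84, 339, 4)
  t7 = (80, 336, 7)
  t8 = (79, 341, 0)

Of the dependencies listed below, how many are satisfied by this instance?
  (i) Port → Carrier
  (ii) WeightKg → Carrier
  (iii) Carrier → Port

1

(i) Port → Carrier: Port=84: rows 2, 6 → Carrier takes values {0, 4} — violation; Port=79: rows 3, 8 → Carrier takes values {4, 0} — violation — fails.
(ii) WeightKg → Carrier: every LHS value maps to a single RHS value — holds.
(iii) Carrier → Port: Carrier=4: rows 1, 3, 6 → Port takes values {87, 79, 84} — violation; Carrier=0: rows 2, 4, 8 → Port takes values {84, 81, 79} — violation — fails.
1 of the 3 dependencies holds.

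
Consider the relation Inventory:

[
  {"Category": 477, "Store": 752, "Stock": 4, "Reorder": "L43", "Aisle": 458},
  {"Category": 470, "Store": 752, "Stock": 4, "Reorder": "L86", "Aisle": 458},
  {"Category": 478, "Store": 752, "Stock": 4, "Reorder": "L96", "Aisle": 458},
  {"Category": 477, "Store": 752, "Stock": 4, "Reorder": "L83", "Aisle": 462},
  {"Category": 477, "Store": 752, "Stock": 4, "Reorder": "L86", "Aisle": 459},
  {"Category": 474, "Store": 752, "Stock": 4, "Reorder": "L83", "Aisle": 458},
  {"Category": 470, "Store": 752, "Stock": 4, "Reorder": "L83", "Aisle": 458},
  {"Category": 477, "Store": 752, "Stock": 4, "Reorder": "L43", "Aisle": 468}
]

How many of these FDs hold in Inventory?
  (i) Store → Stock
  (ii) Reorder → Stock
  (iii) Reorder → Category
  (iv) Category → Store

3

(i) Store → Stock: every LHS value maps to a single RHS value — holds.
(ii) Reorder → Stock: every LHS value maps to a single RHS value — holds.
(iii) Reorder → Category: Reorder=L86: 2 rows → Category takes values {470, 477} — violation; Reorder=L83: 3 rows → Category takes values {477, 474, 470} — violation — fails.
(iv) Category → Store: every LHS value maps to a single RHS value — holds.
3 of the 4 dependencies hold.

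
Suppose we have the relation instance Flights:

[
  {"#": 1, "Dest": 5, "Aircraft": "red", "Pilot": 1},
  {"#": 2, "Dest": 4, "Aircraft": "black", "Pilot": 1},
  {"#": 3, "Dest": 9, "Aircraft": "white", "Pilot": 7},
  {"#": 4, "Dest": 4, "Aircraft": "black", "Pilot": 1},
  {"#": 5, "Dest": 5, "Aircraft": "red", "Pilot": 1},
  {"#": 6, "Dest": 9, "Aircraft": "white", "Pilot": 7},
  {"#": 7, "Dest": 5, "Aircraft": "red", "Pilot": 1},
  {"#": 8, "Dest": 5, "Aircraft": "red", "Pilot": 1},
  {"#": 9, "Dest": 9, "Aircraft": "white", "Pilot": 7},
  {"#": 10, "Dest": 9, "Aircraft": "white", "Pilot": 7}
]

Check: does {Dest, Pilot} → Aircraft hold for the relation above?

(Dest=5, Pilot=1): rows 1, 5, 7, 8 → Aircraft = red, red, red, red ✓
(Dest=4, Pilot=1): rows 2, 4 → Aircraft = black, black ✓
(Dest=9, Pilot=7): rows 3, 6, 9, 10 → Aircraft = white, white, white, white ✓
Every {Dest, Pilot} value is associated with a single Aircraft value, so {Dest, Pilot} → Aircraft holds.

Yes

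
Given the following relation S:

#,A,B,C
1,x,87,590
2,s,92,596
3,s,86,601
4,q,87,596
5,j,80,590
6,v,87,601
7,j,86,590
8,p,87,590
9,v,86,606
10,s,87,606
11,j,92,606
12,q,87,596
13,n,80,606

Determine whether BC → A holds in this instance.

(B=87, C=590): rows 1, 8 → A takes values {x, p} — violation
(B=92, C=596): row 2 → A = s ✓
(B=86, C=601): row 3 → A = s ✓
(B=87, C=596): rows 4, 12 → A = q, q ✓
(B=80, C=590): row 5 → A = j ✓
(B=87, C=601): row 6 → A = v ✓
(B=86, C=590): row 7 → A = j ✓
(B=86, C=606): row 9 → A = v ✓
(B=87, C=606): row 10 → A = s ✓
(B=92, C=606): row 11 → A = j ✓
(B=80, C=606): row 13 → A = n ✓
Two rows agree on BC but differ on A, so BC → A does not hold.

No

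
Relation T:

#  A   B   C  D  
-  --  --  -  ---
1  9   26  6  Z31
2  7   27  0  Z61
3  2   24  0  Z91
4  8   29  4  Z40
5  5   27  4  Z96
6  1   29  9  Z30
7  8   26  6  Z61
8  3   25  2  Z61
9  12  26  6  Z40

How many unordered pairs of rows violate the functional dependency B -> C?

2

B=26: all 3 rows agree on C — 0 pairs.
B=27: violating pairs (2,5) — 1 pair.
B=29: violating pairs (4,6) — 1 pair.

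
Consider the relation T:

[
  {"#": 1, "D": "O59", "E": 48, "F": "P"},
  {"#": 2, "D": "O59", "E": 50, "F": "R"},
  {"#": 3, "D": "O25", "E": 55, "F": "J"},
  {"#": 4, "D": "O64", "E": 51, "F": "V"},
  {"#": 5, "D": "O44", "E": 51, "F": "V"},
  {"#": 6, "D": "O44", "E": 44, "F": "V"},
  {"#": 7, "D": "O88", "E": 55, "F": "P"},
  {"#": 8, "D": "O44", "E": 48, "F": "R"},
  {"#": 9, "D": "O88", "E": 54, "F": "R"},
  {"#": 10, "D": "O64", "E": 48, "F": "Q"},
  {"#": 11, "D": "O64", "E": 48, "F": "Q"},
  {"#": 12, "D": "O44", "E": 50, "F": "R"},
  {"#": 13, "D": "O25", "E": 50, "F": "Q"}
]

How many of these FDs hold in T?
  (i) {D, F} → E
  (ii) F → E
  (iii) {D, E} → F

(i) {D, F} → E: (D=O44, F=V): rows 5, 6 → E takes values {51, 44} — violation; (D=O44, F=R): rows 8, 12 → E takes values {48, 50} — violation — fails.
(ii) F → E: F=P: rows 1, 7 → E takes values {48, 55} — violation; F=R: rows 2, 8, 9, 12 → E takes values {50, 48, 54} — violation; F=V: rows 4, 5, 6 → E takes values {51, 44} — violation; F=Q: rows 10, 11, 13 → E takes values {48, 50} — violation — fails.
(iii) {D, E} → F: every LHS value maps to a single RHS value — holds.
1 of the 3 dependencies holds.

1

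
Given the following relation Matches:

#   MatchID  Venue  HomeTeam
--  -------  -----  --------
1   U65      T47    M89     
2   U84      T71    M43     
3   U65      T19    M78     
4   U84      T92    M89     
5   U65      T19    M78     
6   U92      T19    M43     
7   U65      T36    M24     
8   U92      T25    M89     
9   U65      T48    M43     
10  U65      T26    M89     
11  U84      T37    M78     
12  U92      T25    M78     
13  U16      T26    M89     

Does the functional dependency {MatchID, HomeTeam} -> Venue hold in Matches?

(MatchID=U65, HomeTeam=M89): rows 1, 10 → Venue takes values {T47, T26} — violation
(MatchID=U84, HomeTeam=M43): row 2 → Venue = T71 ✓
(MatchID=U65, HomeTeam=M78): rows 3, 5 → Venue = T19, T19 ✓
(MatchID=U84, HomeTeam=M89): row 4 → Venue = T92 ✓
(MatchID=U92, HomeTeam=M43): row 6 → Venue = T19 ✓
(MatchID=U65, HomeTeam=M24): row 7 → Venue = T36 ✓
(MatchID=U92, HomeTeam=M89): row 8 → Venue = T25 ✓
(MatchID=U65, HomeTeam=M43): row 9 → Venue = T48 ✓
(MatchID=U84, HomeTeam=M78): row 11 → Venue = T37 ✓
(MatchID=U92, HomeTeam=M78): row 12 → Venue = T25 ✓
(MatchID=U16, HomeTeam=M89): row 13 → Venue = T26 ✓
Two rows agree on {MatchID, HomeTeam} but differ on Venue, so {MatchID, HomeTeam} -> Venue does not hold.

No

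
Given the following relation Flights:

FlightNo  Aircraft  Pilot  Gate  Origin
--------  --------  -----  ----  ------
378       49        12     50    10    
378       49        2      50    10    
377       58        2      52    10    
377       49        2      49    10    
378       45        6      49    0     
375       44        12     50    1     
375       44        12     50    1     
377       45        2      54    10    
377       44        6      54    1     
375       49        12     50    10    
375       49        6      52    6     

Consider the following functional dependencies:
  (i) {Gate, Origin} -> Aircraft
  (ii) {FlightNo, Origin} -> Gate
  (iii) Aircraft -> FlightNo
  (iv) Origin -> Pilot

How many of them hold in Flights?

1

(i) {Gate, Origin} -> Aircraft: every LHS value maps to a single RHS value — holds.
(ii) {FlightNo, Origin} -> Gate: (FlightNo=377, Origin=10): 3 rows → Gate takes values {52, 49, 54} — violation — fails.
(iii) Aircraft -> FlightNo: Aircraft=49: 5 rows → FlightNo takes values {378, 377, 375} — violation; Aircraft=45: 2 rows → FlightNo takes values {378, 377} — violation; Aircraft=44: 3 rows → FlightNo takes values {375, 377} — violation — fails.
(iv) Origin -> Pilot: Origin=10: 6 rows → Pilot takes values {12, 2} — violation; Origin=1: 3 rows → Pilot takes values {12, 6} — violation — fails.
1 of the 4 dependencies holds.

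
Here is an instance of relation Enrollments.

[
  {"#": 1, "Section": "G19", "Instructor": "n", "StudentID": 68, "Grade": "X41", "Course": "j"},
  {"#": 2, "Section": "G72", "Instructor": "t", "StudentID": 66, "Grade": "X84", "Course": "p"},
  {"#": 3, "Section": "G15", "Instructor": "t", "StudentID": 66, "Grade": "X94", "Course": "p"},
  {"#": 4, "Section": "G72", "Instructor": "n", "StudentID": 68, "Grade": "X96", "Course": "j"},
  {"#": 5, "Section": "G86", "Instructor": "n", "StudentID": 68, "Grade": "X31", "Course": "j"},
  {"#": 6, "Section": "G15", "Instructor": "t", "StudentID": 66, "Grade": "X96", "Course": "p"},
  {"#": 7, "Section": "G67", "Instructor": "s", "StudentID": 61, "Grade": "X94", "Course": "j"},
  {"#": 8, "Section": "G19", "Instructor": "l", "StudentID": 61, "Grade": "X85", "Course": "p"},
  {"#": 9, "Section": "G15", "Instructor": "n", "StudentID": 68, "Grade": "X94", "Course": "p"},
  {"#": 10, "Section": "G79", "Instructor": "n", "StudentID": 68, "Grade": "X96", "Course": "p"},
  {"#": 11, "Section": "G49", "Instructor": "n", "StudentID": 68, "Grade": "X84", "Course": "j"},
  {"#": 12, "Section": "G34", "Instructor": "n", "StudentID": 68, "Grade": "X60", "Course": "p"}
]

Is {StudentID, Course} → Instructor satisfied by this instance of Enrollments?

(StudentID=68, Course=j): rows 1, 4, 5, 11 → Instructor = n, n, n, n ✓
(StudentID=66, Course=p): rows 2, 3, 6 → Instructor = t, t, t ✓
(StudentID=61, Course=j): row 7 → Instructor = s ✓
(StudentID=61, Course=p): row 8 → Instructor = l ✓
(StudentID=68, Course=p): rows 9, 10, 12 → Instructor = n, n, n ✓
Every {StudentID, Course} value is associated with a single Instructor value, so {StudentID, Course} → Instructor holds.

Yes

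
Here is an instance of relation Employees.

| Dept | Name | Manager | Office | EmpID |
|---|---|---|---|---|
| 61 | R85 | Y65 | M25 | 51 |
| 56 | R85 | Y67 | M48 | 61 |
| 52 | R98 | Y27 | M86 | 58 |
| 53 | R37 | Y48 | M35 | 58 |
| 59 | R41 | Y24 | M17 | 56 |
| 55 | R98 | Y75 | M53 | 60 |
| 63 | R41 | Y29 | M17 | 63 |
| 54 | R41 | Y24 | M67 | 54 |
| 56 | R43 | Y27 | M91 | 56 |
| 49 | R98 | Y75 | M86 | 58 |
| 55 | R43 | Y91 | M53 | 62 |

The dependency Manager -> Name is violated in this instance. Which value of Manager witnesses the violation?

Manager=Y65: 1 row → Name = R85 ✓
Manager=Y67: 1 row → Name = R85 ✓
Manager=Y27: 2 rows → Name takes values {R98, R43} — violation
Manager=Y48: 1 row → Name = R37 ✓
Manager=Y24: 2 rows → Name = R41, R41 ✓
Manager=Y75: 2 rows → Name = R98, R98 ✓
Manager=Y29: 1 row → Name = R41 ✓
Manager=Y91: 1 row → Name = R43 ✓
The only Manager value with inconsistent Name is Manager=Y27.

Y27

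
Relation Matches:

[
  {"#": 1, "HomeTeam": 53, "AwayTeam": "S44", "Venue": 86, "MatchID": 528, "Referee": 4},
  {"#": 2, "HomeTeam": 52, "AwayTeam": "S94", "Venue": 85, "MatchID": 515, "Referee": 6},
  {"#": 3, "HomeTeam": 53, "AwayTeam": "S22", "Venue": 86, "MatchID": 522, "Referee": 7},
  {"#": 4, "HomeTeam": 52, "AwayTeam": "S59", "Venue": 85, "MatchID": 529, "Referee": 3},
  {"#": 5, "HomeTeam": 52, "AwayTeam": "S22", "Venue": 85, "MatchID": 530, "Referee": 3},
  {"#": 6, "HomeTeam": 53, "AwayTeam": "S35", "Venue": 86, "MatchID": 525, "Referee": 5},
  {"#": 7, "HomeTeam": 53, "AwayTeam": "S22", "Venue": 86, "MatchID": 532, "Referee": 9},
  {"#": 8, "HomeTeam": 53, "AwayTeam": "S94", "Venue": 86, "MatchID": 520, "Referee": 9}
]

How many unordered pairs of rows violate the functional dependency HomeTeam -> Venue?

0

HomeTeam=53: all 5 rows agree on Venue — 0 pairs.
HomeTeam=52: all 3 rows agree on Venue — 0 pairs.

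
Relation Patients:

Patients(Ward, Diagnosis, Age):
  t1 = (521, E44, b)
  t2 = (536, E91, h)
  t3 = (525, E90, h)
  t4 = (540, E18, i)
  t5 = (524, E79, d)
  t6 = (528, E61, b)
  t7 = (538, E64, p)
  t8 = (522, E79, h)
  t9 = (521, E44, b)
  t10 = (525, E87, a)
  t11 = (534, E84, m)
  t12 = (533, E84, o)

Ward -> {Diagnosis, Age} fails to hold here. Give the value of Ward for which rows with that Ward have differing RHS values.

525

Ward=521: rows 1, 9 → {Diagnosis,Age} = (E44, b), (E44, b) ✓
Ward=536: row 2 → {Diagnosis,Age} = (E91, h) ✓
Ward=525: rows 3, 10 → {Diagnosis,Age} takes values {(E90, h), (E87, a)} — violation
Ward=540: row 4 → {Diagnosis,Age} = (E18, i) ✓
Ward=524: row 5 → {Diagnosis,Age} = (E79, d) ✓
Ward=528: row 6 → {Diagnosis,Age} = (E61, b) ✓
Ward=538: row 7 → {Diagnosis,Age} = (E64, p) ✓
Ward=522: row 8 → {Diagnosis,Age} = (E79, h) ✓
Ward=534: row 11 → {Diagnosis,Age} = (E84, m) ✓
Ward=533: row 12 → {Diagnosis,Age} = (E84, o) ✓
The only Ward value with inconsistent RHS is Ward=525.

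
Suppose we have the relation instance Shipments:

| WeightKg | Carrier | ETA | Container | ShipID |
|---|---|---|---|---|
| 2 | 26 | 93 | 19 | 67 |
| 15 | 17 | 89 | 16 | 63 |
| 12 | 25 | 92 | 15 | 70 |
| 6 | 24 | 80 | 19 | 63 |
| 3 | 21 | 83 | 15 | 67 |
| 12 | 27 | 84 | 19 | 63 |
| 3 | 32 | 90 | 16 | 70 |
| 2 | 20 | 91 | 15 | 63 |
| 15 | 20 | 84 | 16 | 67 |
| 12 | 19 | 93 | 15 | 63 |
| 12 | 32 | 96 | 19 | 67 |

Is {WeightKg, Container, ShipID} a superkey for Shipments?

Yes

All 11 rows have distinct {WeightKg, Container, ShipID} values, so {WeightKg, Container, ShipID} → (all attributes) holds and {WeightKg, Container, ShipID} is a superkey.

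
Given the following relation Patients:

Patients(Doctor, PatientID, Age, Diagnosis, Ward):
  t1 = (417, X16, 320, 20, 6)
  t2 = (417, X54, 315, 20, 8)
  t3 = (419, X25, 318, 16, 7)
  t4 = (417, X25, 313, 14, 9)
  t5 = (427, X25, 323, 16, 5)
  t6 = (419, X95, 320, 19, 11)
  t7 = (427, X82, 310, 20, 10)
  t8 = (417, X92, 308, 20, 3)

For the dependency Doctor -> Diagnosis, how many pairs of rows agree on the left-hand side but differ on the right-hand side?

Doctor=417: violating pairs (1,4), (2,4), (4,8) — 3 pairs.
Doctor=419: violating pairs (3,6) — 1 pair.
Doctor=427: violating pairs (5,7) — 1 pair.

5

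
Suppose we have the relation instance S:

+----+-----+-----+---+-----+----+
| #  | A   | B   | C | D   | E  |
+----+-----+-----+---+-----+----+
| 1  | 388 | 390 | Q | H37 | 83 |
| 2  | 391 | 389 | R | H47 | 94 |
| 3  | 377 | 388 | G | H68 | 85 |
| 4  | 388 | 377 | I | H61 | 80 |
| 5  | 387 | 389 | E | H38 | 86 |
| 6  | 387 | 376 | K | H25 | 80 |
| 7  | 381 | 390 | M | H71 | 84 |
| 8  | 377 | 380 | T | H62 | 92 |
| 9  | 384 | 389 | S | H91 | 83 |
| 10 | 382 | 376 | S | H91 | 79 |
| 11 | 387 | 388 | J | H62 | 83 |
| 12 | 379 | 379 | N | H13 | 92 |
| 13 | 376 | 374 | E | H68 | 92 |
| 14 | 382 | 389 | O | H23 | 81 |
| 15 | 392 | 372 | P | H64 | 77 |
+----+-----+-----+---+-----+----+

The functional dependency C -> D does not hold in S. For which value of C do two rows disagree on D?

E

C=Q: row 1 → D = H37 ✓
C=R: row 2 → D = H47 ✓
C=G: row 3 → D = H68 ✓
C=I: row 4 → D = H61 ✓
C=E: rows 5, 13 → D takes values {H38, H68} — violation
C=K: row 6 → D = H25 ✓
C=M: row 7 → D = H71 ✓
C=T: row 8 → D = H62 ✓
C=S: rows 9, 10 → D = H91, H91 ✓
C=J: row 11 → D = H62 ✓
C=N: row 12 → D = H13 ✓
C=O: row 14 → D = H23 ✓
C=P: row 15 → D = H64 ✓
The only C value with inconsistent D is C=E.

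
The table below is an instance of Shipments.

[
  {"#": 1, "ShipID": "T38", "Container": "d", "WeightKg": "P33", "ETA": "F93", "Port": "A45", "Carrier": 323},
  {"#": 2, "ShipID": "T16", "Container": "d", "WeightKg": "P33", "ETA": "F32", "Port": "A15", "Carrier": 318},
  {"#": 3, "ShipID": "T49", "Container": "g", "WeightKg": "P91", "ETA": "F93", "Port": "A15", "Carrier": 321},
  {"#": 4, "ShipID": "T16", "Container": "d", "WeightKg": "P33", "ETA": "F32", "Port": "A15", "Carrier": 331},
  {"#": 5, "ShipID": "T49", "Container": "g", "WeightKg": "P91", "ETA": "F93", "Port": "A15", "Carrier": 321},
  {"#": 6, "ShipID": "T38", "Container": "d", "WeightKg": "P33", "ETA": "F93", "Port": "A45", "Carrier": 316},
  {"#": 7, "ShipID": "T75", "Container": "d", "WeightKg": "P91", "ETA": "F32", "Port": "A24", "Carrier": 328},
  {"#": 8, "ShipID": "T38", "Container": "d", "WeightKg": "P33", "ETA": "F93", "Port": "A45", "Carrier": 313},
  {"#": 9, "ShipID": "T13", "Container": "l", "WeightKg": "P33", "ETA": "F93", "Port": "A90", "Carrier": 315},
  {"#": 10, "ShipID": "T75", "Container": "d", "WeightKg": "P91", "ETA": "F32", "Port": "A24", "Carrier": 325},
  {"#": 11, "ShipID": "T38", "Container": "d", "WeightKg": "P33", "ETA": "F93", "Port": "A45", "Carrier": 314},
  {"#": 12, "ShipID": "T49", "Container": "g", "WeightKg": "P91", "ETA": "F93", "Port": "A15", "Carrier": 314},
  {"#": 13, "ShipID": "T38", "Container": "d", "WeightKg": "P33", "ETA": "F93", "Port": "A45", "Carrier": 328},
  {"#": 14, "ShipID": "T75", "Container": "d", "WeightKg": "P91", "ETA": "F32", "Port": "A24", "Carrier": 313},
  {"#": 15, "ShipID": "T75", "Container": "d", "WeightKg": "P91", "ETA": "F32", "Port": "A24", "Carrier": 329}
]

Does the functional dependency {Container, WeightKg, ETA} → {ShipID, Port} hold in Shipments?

Yes

(Container=d, WeightKg=P33, ETA=F93): rows 1, 6, 8, 11, 13 → {ShipID,Port} = (T38, A45), (T38, A45), (T38, A45), (T38, A45), (T38, A45) ✓
(Container=d, WeightKg=P33, ETA=F32): rows 2, 4 → {ShipID,Port} = (T16, A15), (T16, A15) ✓
(Container=g, WeightKg=P91, ETA=F93): rows 3, 5, 12 → {ShipID,Port} = (T49, A15), (T49, A15), (T49, A15) ✓
(Container=d, WeightKg=P91, ETA=F32): rows 7, 10, 14, 15 → {ShipID,Port} = (T75, A24), (T75, A24), (T75, A24), (T75, A24) ✓
(Container=l, WeightKg=P33, ETA=F93): row 9 → {ShipID,Port} = (T13, A90) ✓
Every {Container, WeightKg, ETA} value is associated with a single {ShipID, Port} value, so {Container, WeightKg, ETA} → {ShipID, Port} holds.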